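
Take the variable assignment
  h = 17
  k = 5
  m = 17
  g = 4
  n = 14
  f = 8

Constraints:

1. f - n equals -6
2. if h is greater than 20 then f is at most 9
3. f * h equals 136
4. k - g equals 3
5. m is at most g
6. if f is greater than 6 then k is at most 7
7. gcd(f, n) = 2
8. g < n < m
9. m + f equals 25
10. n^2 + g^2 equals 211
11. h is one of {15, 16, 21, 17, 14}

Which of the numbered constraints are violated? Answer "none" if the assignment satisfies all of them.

Constraints 4, 5, and 10 do not hold.

1. f - n = 8 - 14 = -6  holds
2. h = 17, not > 20; antecedent false, conditional vacuously true  holds
3. f * h = 8 * 17 = 136  holds
4. k - g = 5 - 4 = 1, not 3  fails
5. m = 17, g = 4; 17 > 4 (want ≤)  fails
6. f = 8 > 6, so we need k ≤ 7; k = 5 ≤ 7  holds
7. gcd(8, 14) = 2  holds
8. values 4 < 14 < 17  holds
9. m + f = 17 + 8 = 25  holds
10. n^2 + g^2 = 14^2 + 4^2 = 196 + 16 = 212, not 211  fails
11. h = 17 is in {15, 16, 21, 17, 14}  holds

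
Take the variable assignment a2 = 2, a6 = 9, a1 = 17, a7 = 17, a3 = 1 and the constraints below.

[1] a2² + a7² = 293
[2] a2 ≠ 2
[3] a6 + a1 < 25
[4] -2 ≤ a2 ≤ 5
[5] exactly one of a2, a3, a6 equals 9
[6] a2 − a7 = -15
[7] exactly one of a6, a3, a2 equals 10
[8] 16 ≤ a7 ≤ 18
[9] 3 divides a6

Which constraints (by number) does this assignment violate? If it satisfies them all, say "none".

[1] a2² + a7² = 2² + 17² = 4 + 289 = 293 — holds.
[2] a2 = 2, but 2 is required to differ — does not hold.
[3] a6 + a1 = 9 + 17 = 26; 26 ≥ 25, bound 25 not met — does not hold.
[4] a2 = 2 lies in [-2, 5] — holds.
[5] a2=2, a3=1, a6=9; 1 of them equals 9 — holds.
[6] a2 − a7 = 2 − 17 = -15 — holds.
[7] a6=9, a3=1, a2=2; 0 of them equal 10, not exactly one — does not hold.
[8] a7 = 17 lies in [16, 18] — holds.
[9] 9 / 3 = 3, so 3 divides 9 — holds.

The assignment fails constraints 2, 3, and 7.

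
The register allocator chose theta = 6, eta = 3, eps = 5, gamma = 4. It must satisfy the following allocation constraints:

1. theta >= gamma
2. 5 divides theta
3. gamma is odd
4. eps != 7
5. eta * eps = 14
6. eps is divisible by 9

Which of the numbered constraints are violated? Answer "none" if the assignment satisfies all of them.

1. theta = 6, gamma = 4; 6 ≥ 4 — holds.
2. 6 = 5*1 + 1, so 5 does not divide 6 — does not hold.
3. gamma = 4 is even — does not hold.
4. eps = 5, and 5 ≠ 7 — holds.
5. eta * eps = 3 * 5 = 15, not 14 — does not hold.
6. 5 = 9*0 + 5, so 9 does not divide 5 — does not hold.

No — constraints 2, 3, 5, and 6 are not satisfied.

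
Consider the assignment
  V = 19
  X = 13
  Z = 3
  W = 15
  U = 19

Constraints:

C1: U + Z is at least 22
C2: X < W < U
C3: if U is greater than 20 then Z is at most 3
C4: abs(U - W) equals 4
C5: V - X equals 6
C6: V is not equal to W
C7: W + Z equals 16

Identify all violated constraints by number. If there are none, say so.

C1: U + Z = 19 + 3 = 22; 22 ≥ 22  OK
C2: values 13 < 15 < 19  OK
C3: U = 19, not > 20; antecedent false, conditional vacuously true  OK
C4: abs(19 - 15) = 4  OK
C5: V - X = 19 - 13 = 6  OK
C6: V = 19, W = 15; distinct  OK
C7: W + Z = 15 + 3 = 18, not 16  FAIL

The assignment fails constraint 7.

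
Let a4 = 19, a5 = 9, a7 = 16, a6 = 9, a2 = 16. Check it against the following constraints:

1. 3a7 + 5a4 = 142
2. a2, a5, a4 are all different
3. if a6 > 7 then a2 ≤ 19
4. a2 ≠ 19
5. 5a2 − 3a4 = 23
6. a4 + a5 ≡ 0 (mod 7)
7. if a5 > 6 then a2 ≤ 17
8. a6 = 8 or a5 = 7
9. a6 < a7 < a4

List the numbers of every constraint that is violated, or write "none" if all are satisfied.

Constraints 1, 8 are violated.

1. 3a7 + 5a4 = 3(16) + 5(19) = 143, not 142 — fails.
2. values 16, 9, 19 are pairwise distinct — holds.
3. a6 = 9 > 7, so we need a2 ≤ 19; a2 = 16 ≤ 19 — holds.
4. a2 = 16, and 16 ≠ 19 — holds.
5. 5a2 − 3a4 = 5(16) − 3(19) = 23 — holds.
6. a4 + a5 = 28; 28 mod 7 = 0 — holds.
7. a5 = 9 > 6, so we need a2 ≤ 17; a2 = 16 ≤ 17 — holds.
8. a6 = 9 ≠ 8 and a5 = 9 ≠ 7; both disjuncts false — fails.
9. values 9 < 16 < 19 — holds.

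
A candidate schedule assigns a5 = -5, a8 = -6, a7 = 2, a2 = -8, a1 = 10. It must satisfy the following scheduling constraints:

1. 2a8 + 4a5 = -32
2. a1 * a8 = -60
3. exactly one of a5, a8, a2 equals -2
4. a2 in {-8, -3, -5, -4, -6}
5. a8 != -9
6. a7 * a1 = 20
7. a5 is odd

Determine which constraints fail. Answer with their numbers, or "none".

No — constraint 3 is not satisfied.

1. 2a8 + 4a5 = 2(-6) + 4(-5) = -32 — holds.
2. a1 * a8 = 10 * (-6) = -60 — holds.
3. a5=-5, a8=-6, a2=-8; 0 of them equal -2, not exactly one — fails.
4. a2 = -8 is in {-8, -3, -5, -4, -6} — holds.
5. a8 = -6, and -6 ≠ -9 — holds.
6. a7 * a1 = 2 * 10 = 20 — holds.
7. a5 = -5 is odd — holds.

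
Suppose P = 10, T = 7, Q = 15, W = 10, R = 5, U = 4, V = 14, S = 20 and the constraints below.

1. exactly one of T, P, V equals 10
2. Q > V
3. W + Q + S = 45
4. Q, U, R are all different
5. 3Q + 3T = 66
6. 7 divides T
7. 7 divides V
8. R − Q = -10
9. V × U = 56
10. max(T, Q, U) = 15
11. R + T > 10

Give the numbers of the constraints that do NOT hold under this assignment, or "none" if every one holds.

None — every constraint holds.

1. T=7, P=10, V=14; 1 of them equals 10 — satisfied.
2. Q = 15, V = 14; 15 > 14 — satisfied.
3. W + Q + S = 10 + 15 + 20 = 45 — satisfied.
4. values 15, 4, 5 are pairwise distinct — satisfied.
5. 3Q + 3T = 3(15) + 3(7) = 66 — satisfied.
6. 7 / 7 = 1, so 7 divides 7 — satisfied.
7. 14 / 7 = 2, so 7 divides 14 — satisfied.
8. R − Q = 5 − 15 = -10 — satisfied.
9. V × U = 14 × 4 = 56 — satisfied.
10. max(7, 15, 4) = 15 — satisfied.
11. R + T = 5 + 7 = 12; 12 > 10 — satisfied.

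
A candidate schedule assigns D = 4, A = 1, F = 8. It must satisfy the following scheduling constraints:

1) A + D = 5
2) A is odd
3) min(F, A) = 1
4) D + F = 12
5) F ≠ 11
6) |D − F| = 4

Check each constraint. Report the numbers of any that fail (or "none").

1) A + D = 1 + 4 = 5 — satisfied.
2) A = 1 is odd — satisfied.
3) min(8, 1) = 1 — satisfied.
4) D + F = 4 + 8 = 12 — satisfied.
5) F = 8, and 8 ≠ 11 — satisfied.
6) |4 − 8| = 4 — satisfied.

All constraints are satisfied.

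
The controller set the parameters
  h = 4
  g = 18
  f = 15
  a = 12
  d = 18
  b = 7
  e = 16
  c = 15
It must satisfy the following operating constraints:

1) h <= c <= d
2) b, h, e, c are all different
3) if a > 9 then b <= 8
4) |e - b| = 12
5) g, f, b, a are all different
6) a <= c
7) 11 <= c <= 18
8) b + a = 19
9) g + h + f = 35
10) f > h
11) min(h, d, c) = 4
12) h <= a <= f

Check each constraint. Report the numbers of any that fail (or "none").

Violated: 4 and 9.

1) values 4 <= 15 <= 18  yes
2) values 7, 4, 16, 15 are pairwise distinct  yes
3) a = 12 > 9, so we need b ≤ 8; b = 7 ≤ 8  yes
4) |16 - 7| = 9, not 12  no
5) values 18, 15, 7, 12 are pairwise distinct  yes
6) a = 12, c = 15; 12 ≤ 15  yes
7) c = 15 lies in [11, 18]  yes
8) b + a = 7 + 12 = 19  yes
9) g + h + f = 18 + 4 + 15 = 37, not 35  no
10) f = 15, h = 4; 15 > 4  yes
11) min(4, 18, 15) = 4  yes
12) values 4 <= 12 <= 15  yes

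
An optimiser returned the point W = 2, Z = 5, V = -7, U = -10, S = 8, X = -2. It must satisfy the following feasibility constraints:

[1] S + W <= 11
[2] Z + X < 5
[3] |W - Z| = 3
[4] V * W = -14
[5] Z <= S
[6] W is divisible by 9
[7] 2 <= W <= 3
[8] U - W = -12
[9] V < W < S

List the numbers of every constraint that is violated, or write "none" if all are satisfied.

[1] S + W = 8 + 2 = 10; 10 ≤ 11  yes
[2] Z + X = 5 + (-2) = 3; 3 < 5  yes
[3] |2 - 5| = 3  yes
[4] V * W = -7 * 2 = -14  yes
[5] Z = 5, S = 8; 5 ≤ 8  yes
[6] 2 = 9*0 + 2, so 9 does not divide 2  no
[7] W = 2 lies in [2, 3]  yes
[8] U - W = -10 - 2 = -12  yes
[9] values -7 < 2 < 8  yes

Constraint 6 is violated.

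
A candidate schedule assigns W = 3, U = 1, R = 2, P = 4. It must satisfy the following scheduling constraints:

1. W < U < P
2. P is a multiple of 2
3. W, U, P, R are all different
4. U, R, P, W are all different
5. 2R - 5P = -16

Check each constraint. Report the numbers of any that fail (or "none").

1. values 3, 1, 4; W = 3 is not < U = 1 — does not hold.
2. 4 / 2 = 2, so 2 divides 4 — holds.
3. values 3, 1, 4, 2 are pairwise distinct — holds.
4. values 1, 2, 4, 3 are pairwise distinct — holds.
5. 2R - 5P = 2(2) - 5(4) = -16 — holds.

The assignment fails constraint 1.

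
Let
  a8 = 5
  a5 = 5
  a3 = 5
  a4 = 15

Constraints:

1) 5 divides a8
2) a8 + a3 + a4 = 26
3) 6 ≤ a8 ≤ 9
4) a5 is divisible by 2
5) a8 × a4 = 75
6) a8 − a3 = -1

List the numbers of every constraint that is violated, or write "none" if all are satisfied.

Constraints 2, 3, 4, and 6 are violated.

1) 5 / 5 = 1, so 5 divides 5 — satisfied.
2) a8 + a3 + a4 = 5 + 5 + 15 = 25, not 26 — violated.
3) a8 = 5 is outside [6, 9] — violated.
4) 5 = 2×2 + 1, so 2 does not divide 5 — violated.
5) a8 × a4 = 5 × 15 = 75 — satisfied.
6) a8 − a3 = 5 − 5 = 0, not -1 — violated.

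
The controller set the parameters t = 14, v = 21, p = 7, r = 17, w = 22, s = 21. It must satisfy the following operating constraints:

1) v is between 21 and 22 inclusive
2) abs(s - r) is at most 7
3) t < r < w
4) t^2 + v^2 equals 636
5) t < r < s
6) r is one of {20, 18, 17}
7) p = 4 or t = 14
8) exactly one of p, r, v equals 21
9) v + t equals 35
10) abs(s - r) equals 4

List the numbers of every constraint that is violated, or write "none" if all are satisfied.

Violated: 4.

1) v = 21 lies in [21, 22]  OK
2) abs(21 - 17) = 4; 4 ≤ 7  OK
3) values 14 < 17 < 22  OK
4) t^2 + v^2 = 14^2 + 21^2 = 196 + 441 = 637, not 636  FAIL
5) values 14 < 17 < 21  OK
6) r = 17 is in {20, 18, 17}  OK
7) p = 7 ≠ 4, but t = 14 = 14 (second disjunct)  OK
8) p=7, r=17, v=21; 1 of them equals 21  OK
9) v + t = 21 + 14 = 35  OK
10) abs(21 - 17) = 4  OK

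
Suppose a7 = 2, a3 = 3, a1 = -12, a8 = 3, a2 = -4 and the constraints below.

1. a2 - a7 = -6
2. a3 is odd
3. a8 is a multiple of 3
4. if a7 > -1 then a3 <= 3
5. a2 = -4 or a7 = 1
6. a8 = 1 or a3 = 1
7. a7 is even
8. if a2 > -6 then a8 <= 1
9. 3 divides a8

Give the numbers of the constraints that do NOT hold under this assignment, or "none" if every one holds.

Violated: 6 and 8.

1. a2 - a7 = -4 - 2 = -6  ✓
2. a3 = 3 is odd  ✓
3. 3 / 3 = 1, so 3 divides 3  ✓
4. a7 = 2 > -1, so we need a3 ≤ 3; a3 = 3 ≤ 3  ✓
5. a2 = -4 = -4 (first disjunct)  ✓
6. a8 = 3 ≠ 1 and a3 = 3 ≠ 1; both disjuncts false  ✗
7. a7 = 2 is even  ✓
8. a2 = -4 > -6, so we need a8 ≤ 1; but a8 = 3 > 1  ✗
9. 3 / 3 = 1, so 3 divides 3  ✓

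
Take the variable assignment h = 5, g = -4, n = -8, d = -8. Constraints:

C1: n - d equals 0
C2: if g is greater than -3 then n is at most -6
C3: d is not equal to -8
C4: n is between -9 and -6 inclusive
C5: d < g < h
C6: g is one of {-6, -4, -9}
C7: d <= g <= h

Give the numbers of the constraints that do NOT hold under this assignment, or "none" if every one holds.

C1: n - d = -8 - (-8) = 0  ✔
C2: g = -4, not > -3; antecedent false, conditional vacuously true  ✔
C3: d = -8, but -8 is required to differ  ✘
C4: n = -8 lies in [-9, -6]  ✔
C5: values -8 < -4 < 5  ✔
C6: g = -4 is in {-6, -4, -9}  ✔
C7: values -8 <= -4 <= 5  ✔

Violated: 3.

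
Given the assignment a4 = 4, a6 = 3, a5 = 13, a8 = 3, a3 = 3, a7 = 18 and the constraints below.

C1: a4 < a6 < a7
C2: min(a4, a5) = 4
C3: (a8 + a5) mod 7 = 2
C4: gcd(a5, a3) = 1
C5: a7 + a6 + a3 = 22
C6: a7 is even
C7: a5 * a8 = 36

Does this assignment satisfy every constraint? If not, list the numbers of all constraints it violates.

C1: values 4, 3, 18; a4 = 4 is not < a6 = 3 — violated.
C2: min(4, 13) = 4 — satisfied.
C3: a8 + a5 = 16; 16 mod 7 = 2 — satisfied.
C4: gcd(13, 3) = 1 — satisfied.
C5: a7 + a6 + a3 = 18 + 3 + 3 = 24, not 22 — violated.
C6: a7 = 18 is even — satisfied.
C7: a5 * a8 = 13 * 3 = 39, not 36 — violated.

The assignment fails constraints 1, 5, 7.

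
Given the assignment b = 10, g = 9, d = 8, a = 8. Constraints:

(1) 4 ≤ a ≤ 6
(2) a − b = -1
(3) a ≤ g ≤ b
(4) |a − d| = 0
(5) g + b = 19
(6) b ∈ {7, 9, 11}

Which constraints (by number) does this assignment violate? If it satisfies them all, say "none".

(1) a = 8 is outside [4, 6] — violated.
(2) a − b = 8 − 10 = -2, not -1 — violated.
(3) values 8 ≤ 9 ≤ 10 — satisfied.
(4) |8 − 8| = 0 — satisfied.
(5) g + b = 9 + 10 = 19 — satisfied.
(6) b = 10 is not in {7, 9, 11} — violated.

Constraints 1, 2, and 6 do not hold.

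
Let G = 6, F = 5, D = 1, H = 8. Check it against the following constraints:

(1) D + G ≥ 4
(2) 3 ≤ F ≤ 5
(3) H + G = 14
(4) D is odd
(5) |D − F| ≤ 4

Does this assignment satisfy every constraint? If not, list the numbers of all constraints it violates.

All constraints are satisfied.

(1) D + G = 1 + 6 = 7; 7 ≥ 4  OK
(2) F = 5 lies in [3, 5]  OK
(3) H + G = 8 + 6 = 14  OK
(4) D = 1 is odd  OK
(5) |1 − 5| = 4; 4 ≤ 4  OK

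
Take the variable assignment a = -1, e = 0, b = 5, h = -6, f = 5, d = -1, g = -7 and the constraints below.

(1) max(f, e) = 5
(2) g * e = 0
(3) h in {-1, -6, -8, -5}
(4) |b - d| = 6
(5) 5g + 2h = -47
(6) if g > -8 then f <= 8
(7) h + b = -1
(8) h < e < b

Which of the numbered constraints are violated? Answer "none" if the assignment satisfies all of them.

(1) max(5, 0) = 5 — satisfied.
(2) g * e = -7 * 0 = 0 — satisfied.
(3) h = -6 is in {-1, -6, -8, -5} — satisfied.
(4) |5 - (-1)| = 6 — satisfied.
(5) 5g + 2h = 5(-7) + 2(-6) = -47 — satisfied.
(6) g = -7 > -8, so we need f ≤ 8; f = 5 ≤ 8 — satisfied.
(7) h + b = -6 + 5 = -1 — satisfied.
(8) values -6 < 0 < 5 — satisfied.

All constraints are satisfied.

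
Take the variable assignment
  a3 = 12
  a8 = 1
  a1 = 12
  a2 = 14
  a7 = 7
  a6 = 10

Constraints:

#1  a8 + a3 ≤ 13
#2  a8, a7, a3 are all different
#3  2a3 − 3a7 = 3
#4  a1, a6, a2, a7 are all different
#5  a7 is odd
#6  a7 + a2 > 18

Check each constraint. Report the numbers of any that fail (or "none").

All constraints are satisfied.

#1 a8 + a3 = 1 + 12 = 13; 13 ≤ 13  holds
#2 values 1, 7, 12 are pairwise distinct  holds
#3 2a3 − 3a7 = 2(12) − 3(7) = 3  holds
#4 values 12, 10, 14, 7 are pairwise distinct  holds
#5 a7 = 7 is odd  holds
#6 a7 + a2 = 7 + 14 = 21; 21 > 18  holds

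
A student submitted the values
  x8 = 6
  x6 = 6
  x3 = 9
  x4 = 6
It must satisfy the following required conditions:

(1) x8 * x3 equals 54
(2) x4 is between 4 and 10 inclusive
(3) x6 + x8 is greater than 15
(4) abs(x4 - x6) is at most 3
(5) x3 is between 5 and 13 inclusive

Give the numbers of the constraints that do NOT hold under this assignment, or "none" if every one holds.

(1) x8 * x3 = 6 * 9 = 54 — holds.
(2) x4 = 6 lies in [4, 10] — holds.
(3) x6 + x8 = 6 + 6 = 12; 12 ≤ 15, bound 15 not met — fails.
(4) abs(6 - 6) = 0; 0 ≤ 3 — holds.
(5) x3 = 9 lies in [5, 13] — holds.

Violated: 3.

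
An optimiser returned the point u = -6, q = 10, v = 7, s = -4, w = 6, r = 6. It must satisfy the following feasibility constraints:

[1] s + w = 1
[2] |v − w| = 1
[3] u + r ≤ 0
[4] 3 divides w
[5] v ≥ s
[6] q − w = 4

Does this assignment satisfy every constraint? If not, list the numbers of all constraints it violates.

Violated: 1.

[1] s + w = -4 + 6 = 2, not 1 — violated.
[2] |7 − 6| = 1 — satisfied.
[3] u + r = -6 + 6 = 0; 0 ≤ 0 — satisfied.
[4] 6 / 3 = 2, so 3 divides 6 — satisfied.
[5] v = 7, s = -4; 7 ≥ -4 — satisfied.
[6] q − w = 10 − 6 = 4 — satisfied.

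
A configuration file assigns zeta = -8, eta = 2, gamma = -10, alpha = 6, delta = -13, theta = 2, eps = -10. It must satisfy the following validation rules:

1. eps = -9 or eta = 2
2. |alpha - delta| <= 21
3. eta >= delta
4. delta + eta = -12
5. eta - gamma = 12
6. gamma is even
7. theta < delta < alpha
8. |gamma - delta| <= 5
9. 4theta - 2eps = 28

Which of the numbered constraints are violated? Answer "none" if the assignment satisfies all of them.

1. eps = -10 ≠ -9, but eta = 2 = 2 (second disjunct) — OK.
2. |6 - (-13)| = 19; 19 ≤ 21 — OK.
3. eta = 2, delta = -13; 2 ≥ -13 — OK.
4. delta + eta = -13 + 2 = -11, not -12 — violated.
5. eta - gamma = 2 - (-10) = 12 — OK.
6. gamma = -10 is even — OK.
7. values 2, -13, 6; theta = 2 is not < delta = -13 — violated.
8. |-10 - (-13)| = 3; 3 ≤ 5 — OK.
9. 4theta - 2eps = 4(2) - 2(-10) = 28 — OK.

Constraints 4 and 7 do not hold.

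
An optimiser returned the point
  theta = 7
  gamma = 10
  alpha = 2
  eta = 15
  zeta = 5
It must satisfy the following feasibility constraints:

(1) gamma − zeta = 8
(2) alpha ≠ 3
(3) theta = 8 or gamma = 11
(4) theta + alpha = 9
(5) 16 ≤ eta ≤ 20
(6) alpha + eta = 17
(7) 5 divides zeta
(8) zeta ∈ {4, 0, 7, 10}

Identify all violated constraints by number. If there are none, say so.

The assignment fails constraints 1, 3, 5, and 8.

(1) gamma − zeta = 10 − 5 = 5, not 8  FAIL
(2) alpha = 2, and 2 ≠ 3  OK
(3) theta = 7 ≠ 8 and gamma = 10 ≠ 11; both disjuncts false  FAIL
(4) theta + alpha = 7 + 2 = 9  OK
(5) eta = 15 is outside [16, 20]  FAIL
(6) alpha + eta = 2 + 15 = 17  OK
(7) 5 / 5 = 1, so 5 divides 5  OK
(8) zeta = 5 is not in {4, 0, 7, 10}  FAIL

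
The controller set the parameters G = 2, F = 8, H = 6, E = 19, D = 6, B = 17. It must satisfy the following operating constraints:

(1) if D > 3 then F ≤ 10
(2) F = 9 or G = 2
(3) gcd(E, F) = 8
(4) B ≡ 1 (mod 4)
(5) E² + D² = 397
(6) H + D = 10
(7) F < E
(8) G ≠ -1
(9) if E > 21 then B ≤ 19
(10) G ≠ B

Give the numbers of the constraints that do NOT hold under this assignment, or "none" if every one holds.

No — constraints 3 and 6 are not satisfied.

(1) D = 6 > 3, so we need F ≤ 10; F = 8 ≤ 10  yes
(2) F = 8 ≠ 9, but G = 2 = 2 (second disjunct)  yes
(3) gcd(19, 8) = 1, not 8  no
(4) 17 mod 4 = 1  yes
(5) E² + D² = 19² + 6² = 361 + 36 = 397  yes
(6) H + D = 6 + 6 = 12, not 10  no
(7) F = 8, E = 19; 8 < 19  yes
(8) G = 2, and 2 ≠ -1  yes
(9) E = 19, not > 21; antecedent false, conditional vacuously true  yes
(10) G = 2, B = 17; distinct  yes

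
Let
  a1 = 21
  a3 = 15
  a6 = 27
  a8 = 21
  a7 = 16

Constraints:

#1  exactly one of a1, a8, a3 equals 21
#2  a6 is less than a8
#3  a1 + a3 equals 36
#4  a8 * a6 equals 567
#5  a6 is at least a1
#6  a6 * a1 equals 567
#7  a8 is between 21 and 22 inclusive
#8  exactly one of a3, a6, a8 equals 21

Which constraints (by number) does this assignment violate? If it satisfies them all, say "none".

Violated: 1 and 2.

#1 a1=21, a8=21, a3=15; 2 of them equal 21, not exactly one — violated.
#2 a6 = 27, a8 = 21; 27 ≥ 21 (want <) — violated.
#3 a1 + a3 = 21 + 15 = 36 — satisfied.
#4 a8 * a6 = 21 * 27 = 567 — satisfied.
#5 a6 = 27, a1 = 21; 27 ≥ 21 — satisfied.
#6 a6 * a1 = 27 * 21 = 567 — satisfied.
#7 a8 = 21 lies in [21, 22] — satisfied.
#8 a3=15, a6=27, a8=21; 1 of them equals 21 — satisfied.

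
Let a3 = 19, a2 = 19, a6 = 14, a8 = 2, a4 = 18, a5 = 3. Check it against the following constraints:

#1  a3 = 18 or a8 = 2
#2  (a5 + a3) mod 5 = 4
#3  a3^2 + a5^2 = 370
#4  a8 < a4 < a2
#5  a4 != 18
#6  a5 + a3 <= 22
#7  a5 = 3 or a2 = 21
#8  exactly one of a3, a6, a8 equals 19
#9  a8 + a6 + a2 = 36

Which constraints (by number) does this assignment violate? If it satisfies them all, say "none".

Constraints 2, 5, 9 do not hold.

#1 a3 = 19 ≠ 18, but a8 = 2 = 2 (second disjunct) — satisfied.
#2 a5 + a3 = 22; 22 mod 5 = 2, not 4 — violated.
#3 a3^2 + a5^2 = 19^2 + 3^2 = 361 + 9 = 370 — satisfied.
#4 values 2 < 18 < 19 — satisfied.
#5 a4 = 18, but 18 is required to differ — violated.
#6 a5 + a3 = 3 + 19 = 22; 22 ≤ 22 — satisfied.
#7 a5 = 3 = 3 (first disjunct) — satisfied.
#8 a3=19, a6=14, a8=2; 1 of them equals 19 — satisfied.
#9 a8 + a6 + a2 = 2 + 14 + 19 = 35, not 36 — violated.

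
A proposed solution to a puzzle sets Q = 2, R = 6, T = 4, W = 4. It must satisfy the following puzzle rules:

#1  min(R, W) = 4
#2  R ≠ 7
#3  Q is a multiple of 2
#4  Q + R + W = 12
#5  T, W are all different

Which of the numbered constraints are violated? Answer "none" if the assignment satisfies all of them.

#1 min(6, 4) = 4  ✓
#2 R = 6, and 6 ≠ 7  ✓
#3 2 / 2 = 1, so 2 divides 2  ✓
#4 Q + R + W = 2 + 6 + 4 = 12  ✓
#5 T = W = 4, not all different  ✗

Constraint 5 does not hold.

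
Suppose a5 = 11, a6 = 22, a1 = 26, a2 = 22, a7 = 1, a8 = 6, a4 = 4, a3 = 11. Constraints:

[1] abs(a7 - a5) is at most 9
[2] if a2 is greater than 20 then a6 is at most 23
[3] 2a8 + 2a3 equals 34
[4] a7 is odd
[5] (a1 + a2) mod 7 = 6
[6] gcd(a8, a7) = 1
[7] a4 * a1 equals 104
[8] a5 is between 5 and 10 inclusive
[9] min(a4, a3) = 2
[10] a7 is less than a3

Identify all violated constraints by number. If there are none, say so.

[1] abs(1 - 11) = 10; 10 > 9, exceeds bound 9  FAIL
[2] a2 = 22 > 20, so we need a6 ≤ 23; a6 = 22 ≤ 23  OK
[3] 2a8 + 2a3 = 2(6) + 2(11) = 34  OK
[4] a7 = 1 is odd  OK
[5] a1 + a2 = 48; 48 mod 7 = 6  OK
[6] gcd(6, 1) = 1  OK
[7] a4 * a1 = 4 * 26 = 104  OK
[8] a5 = 11 is outside [5, 10]  FAIL
[9] min(4, 11) = 4, not 2  FAIL
[10] a7 = 1, a3 = 11; 1 < 11  OK

Violated: 1, 8, and 9.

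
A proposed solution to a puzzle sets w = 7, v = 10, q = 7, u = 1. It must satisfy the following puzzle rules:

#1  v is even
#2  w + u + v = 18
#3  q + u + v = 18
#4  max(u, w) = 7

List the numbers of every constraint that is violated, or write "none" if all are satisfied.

#1 v = 10 is even — OK.
#2 w + u + v = 7 + 1 + 10 = 18 — OK.
#3 q + u + v = 7 + 1 + 10 = 18 — OK.
#4 max(1, 7) = 7 — OK.

No violations.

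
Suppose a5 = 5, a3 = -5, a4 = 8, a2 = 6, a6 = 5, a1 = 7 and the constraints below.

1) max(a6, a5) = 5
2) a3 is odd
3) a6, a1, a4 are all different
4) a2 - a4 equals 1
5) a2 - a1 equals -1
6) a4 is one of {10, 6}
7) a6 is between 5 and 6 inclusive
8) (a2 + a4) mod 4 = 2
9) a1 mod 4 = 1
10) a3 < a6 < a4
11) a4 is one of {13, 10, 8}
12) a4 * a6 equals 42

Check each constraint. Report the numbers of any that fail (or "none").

Constraints 4, 6, 9, 12 are violated.

1) max(5, 5) = 5 — satisfied.
2) a3 = -5 is odd — satisfied.
3) values 5, 7, 8 are pairwise distinct — satisfied.
4) a2 - a4 = 6 - 8 = -2, not 1 — violated.
5) a2 - a1 = 6 - 7 = -1 — satisfied.
6) a4 = 8 is not in {10, 6} — violated.
7) a6 = 5 lies in [5, 6] — satisfied.
8) a2 + a4 = 14; 14 mod 4 = 2 — satisfied.
9) 7 mod 4 = 3, not 1 — violated.
10) values -5 < 5 < 8 — satisfied.
11) a4 = 8 is in {13, 10, 8} — satisfied.
12) a4 * a6 = 8 * 5 = 40, not 42 — violated.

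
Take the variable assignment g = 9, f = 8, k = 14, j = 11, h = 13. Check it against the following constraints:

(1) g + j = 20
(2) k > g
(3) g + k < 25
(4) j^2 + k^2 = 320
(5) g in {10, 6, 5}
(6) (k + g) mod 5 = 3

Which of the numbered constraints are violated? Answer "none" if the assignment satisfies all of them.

(1) g + j = 9 + 11 = 20 — OK.
(2) k = 14, g = 9; 14 > 9 — OK.
(3) g + k = 9 + 14 = 23; 23 < 25 — OK.
(4) j^2 + k^2 = 11^2 + 14^2 = 121 + 196 = 317, not 320 — violated.
(5) g = 9 is not in {10, 6, 5} — violated.
(6) k + g = 23; 23 mod 5 = 3 — OK.

The assignment fails constraints 4 and 5.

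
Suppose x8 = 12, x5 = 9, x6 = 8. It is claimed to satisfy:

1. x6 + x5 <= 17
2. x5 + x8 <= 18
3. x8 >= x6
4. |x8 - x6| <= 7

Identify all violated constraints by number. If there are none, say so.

No — constraint 2 is not satisfied.

1. x6 + x5 = 8 + 9 = 17; 17 ≤ 17  holds
2. x5 + x8 = 9 + 12 = 21; 21 > 18, bound 18 not met  fails
3. x8 = 12, x6 = 8; 12 ≥ 8  holds
4. |12 - 8| = 4; 4 ≤ 7  holds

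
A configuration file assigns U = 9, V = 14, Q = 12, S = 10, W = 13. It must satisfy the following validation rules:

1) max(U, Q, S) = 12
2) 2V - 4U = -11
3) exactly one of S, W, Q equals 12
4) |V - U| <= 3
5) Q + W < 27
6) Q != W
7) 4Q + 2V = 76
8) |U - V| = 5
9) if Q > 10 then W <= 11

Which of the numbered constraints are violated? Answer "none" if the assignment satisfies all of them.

No — constraints 2, 4, 9 are not satisfied.

1) max(9, 12, 10) = 12  OK
2) 2V - 4U = 2(14) - 4(9) = -8, not -11  FAIL
3) S=10, W=13, Q=12; 1 of them equals 12  OK
4) |14 - 9| = 5; 5 > 3, exceeds bound 3  FAIL
5) Q + W = 12 + 13 = 25; 25 < 27  OK
6) Q = 12, W = 13; distinct  OK
7) 4Q + 2V = 4(12) + 2(14) = 76  OK
8) |9 - 14| = 5  OK
9) Q = 12 > 10, so we need W ≤ 11; but W = 13 > 11  FAIL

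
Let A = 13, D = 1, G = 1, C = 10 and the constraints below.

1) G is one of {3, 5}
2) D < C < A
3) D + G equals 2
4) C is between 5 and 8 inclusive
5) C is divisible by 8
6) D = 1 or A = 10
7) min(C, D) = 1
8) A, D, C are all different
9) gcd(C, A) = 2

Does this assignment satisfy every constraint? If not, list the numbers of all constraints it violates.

1) G = 1 is not in {3, 5} — violated.
2) values 1 < 10 < 13 — satisfied.
3) D + G = 1 + 1 = 2 — satisfied.
4) C = 10 is outside [5, 8] — violated.
5) 10 = 8*1 + 2, so 8 does not divide 10 — violated.
6) D = 1 = 1 (first disjunct) — satisfied.
7) min(10, 1) = 1 — satisfied.
8) values 13, 1, 10 are pairwise distinct — satisfied.
9) gcd(10, 13) = 1, not 2 — violated.

No — constraints 1, 4, 5, 9 are not satisfied.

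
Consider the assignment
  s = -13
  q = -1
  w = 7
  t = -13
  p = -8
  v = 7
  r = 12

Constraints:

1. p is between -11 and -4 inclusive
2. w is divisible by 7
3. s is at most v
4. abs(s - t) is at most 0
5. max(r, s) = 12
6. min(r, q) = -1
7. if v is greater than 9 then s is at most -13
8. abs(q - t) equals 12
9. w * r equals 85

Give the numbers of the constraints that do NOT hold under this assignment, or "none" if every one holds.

Constraint 9 is violated.

1. p = -8 lies in [-11, -4] — satisfied.
2. 7 / 7 = 1, so 7 divides 7 — satisfied.
3. s = -13, v = 7; -13 ≤ 7 — satisfied.
4. abs(-13 - (-13)) = 0; 0 ≤ 0 — satisfied.
5. max(12, -13) = 12 — satisfied.
6. min(12, -1) = -1 — satisfied.
7. v = 7, not > 9; antecedent false, conditional vacuously true — satisfied.
8. abs(-1 - (-13)) = 12 — satisfied.
9. w * r = 7 * 12 = 84, not 85 — violated.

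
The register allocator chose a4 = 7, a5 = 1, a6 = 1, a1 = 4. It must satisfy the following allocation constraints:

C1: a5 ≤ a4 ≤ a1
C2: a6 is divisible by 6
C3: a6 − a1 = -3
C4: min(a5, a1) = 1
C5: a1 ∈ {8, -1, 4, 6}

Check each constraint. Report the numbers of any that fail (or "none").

C1: values 1, 7, 4; a4 = 7 is not ≤ a1 = 4  ✘
C2: 1 = 6×0 + 1, so 6 does not divide 1  ✘
C3: a6 − a1 = 1 − 4 = -3  ✔
C4: min(1, 4) = 1  ✔
C5: a1 = 4 is in {8, -1, 4, 6}  ✔

Violated: 1, 2.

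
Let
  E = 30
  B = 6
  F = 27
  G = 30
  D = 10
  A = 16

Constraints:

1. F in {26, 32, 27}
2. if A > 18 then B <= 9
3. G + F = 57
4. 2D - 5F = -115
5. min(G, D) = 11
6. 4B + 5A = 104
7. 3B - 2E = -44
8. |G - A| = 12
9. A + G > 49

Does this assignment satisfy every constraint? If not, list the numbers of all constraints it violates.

1. F = 27 is in {26, 32, 27} — OK.
2. A = 16, not > 18; antecedent false, conditional vacuously true — OK.
3. G + F = 30 + 27 = 57 — OK.
4. 2D - 5F = 2(10) - 5(27) = -115 — OK.
5. min(30, 10) = 10, not 11 — violated.
6. 4B + 5A = 4(6) + 5(16) = 104 — OK.
7. 3B - 2E = 3(6) - 2(30) = -42, not -44 — violated.
8. |30 - 16| = 14, not 12 — violated.
9. A + G = 16 + 30 = 46; 46 ≤ 49, bound 49 not met — violated.

Constraints 5, 7, 8, and 9 are violated.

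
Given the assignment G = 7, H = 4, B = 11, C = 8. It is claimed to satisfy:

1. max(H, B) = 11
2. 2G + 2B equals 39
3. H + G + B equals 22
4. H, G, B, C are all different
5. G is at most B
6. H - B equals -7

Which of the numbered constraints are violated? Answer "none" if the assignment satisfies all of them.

1. max(4, 11) = 11 — OK.
2. 2G + 2B = 2(7) + 2(11) = 36, not 39 — violated.
3. H + G + B = 4 + 7 + 11 = 22 — OK.
4. values 4, 7, 11, 8 are pairwise distinct — OK.
5. G = 7, B = 11; 7 ≤ 11 — OK.
6. H - B = 4 - 11 = -7 — OK.

No — constraint 2 is not satisfied.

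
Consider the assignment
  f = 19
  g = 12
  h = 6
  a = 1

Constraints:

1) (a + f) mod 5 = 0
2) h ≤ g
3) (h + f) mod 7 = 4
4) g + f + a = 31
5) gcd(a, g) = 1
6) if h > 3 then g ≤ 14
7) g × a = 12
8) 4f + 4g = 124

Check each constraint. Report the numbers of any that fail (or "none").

Constraint 4 does not hold.

1) a + f = 20; 20 mod 5 = 0  ✔
2) h = 6, g = 12; 6 ≤ 12  ✔
3) h + f = 25; 25 mod 7 = 4  ✔
4) g + f + a = 12 + 19 + 1 = 32, not 31  ✘
5) gcd(1, 12) = 1  ✔
6) h = 6 > 3, so we need g ≤ 14; g = 12 ≤ 14  ✔
7) g × a = 12 × 1 = 12  ✔
8) 4f + 4g = 4(19) + 4(12) = 124  ✔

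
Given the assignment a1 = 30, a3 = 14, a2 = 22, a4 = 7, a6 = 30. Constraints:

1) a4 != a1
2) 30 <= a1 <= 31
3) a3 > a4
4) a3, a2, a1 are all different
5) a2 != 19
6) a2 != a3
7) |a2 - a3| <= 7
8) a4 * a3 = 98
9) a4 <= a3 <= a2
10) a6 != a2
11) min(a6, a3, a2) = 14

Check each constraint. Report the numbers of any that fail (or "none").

The assignment fails constraint 7.

1) a4 = 7, a1 = 30; distinct — holds.
2) a1 = 30 lies in [30, 31] — holds.
3) a3 = 14, a4 = 7; 14 > 7 — holds.
4) values 14, 22, 30 are pairwise distinct — holds.
5) a2 = 22, and 22 ≠ 19 — holds.
6) a2 = 22, a3 = 14; distinct — holds.
7) |22 - 14| = 8; 8 > 7, exceeds bound 7 — fails.
8) a4 * a3 = 7 * 14 = 98 — holds.
9) values 7 <= 14 <= 22 — holds.
10) a6 = 30, a2 = 22; distinct — holds.
11) min(30, 14, 22) = 14 — holds.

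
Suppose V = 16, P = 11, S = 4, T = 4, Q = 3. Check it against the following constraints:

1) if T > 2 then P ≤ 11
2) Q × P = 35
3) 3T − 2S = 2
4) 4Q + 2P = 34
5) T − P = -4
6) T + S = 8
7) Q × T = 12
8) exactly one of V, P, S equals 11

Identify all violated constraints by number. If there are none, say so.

Constraints 2, 3, 5 are violated.

1) T = 4 > 2, so we need P ≤ 11; P = 11 ≤ 11 — satisfied.
2) Q × P = 3 × 11 = 33, not 35 — violated.
3) 3T − 2S = 3(4) − 2(4) = 4, not 2 — violated.
4) 4Q + 2P = 4(3) + 2(11) = 34 — satisfied.
5) T − P = 4 − 11 = -7, not -4 — violated.
6) T + S = 4 + 4 = 8 — satisfied.
7) Q × T = 3 × 4 = 12 — satisfied.
8) V=16, P=11, S=4; 1 of them equals 11 — satisfied.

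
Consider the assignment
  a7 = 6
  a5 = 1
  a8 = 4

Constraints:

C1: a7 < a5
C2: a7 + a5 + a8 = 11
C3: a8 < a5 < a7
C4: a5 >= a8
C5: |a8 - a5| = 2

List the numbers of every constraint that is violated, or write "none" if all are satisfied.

C1: a7 = 6, a5 = 1; 6 ≥ 1 (want <)  ✘
C2: a7 + a5 + a8 = 6 + 1 + 4 = 11  ✔
C3: values 4, 1, 6; a8 = 4 is not < a5 = 1  ✘
C4: a5 = 1, a8 = 4; 1 < 4 (want ≥)  ✘
C5: |4 - 1| = 3, not 2  ✘

No — constraints 1, 3, 4, 5 are not satisfied.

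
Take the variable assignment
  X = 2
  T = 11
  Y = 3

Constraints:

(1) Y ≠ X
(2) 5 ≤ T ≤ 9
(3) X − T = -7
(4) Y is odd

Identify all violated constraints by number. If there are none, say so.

Constraints 2, 3 do not hold.

(1) Y = 3, X = 2; distinct — satisfied.
(2) T = 11 is outside [5, 9] — violated.
(3) X − T = 2 − 11 = -9, not -7 — violated.
(4) Y = 3 is odd — satisfied.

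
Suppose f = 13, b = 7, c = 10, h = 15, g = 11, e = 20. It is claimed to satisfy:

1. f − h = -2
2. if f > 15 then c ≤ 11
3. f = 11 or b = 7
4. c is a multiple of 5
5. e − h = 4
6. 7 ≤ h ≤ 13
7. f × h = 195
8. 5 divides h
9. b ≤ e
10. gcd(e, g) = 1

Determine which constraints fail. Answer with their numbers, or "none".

Constraints 5 and 6 are violated.

1. f − h = 13 − 15 = -2  holds
2. f = 13, not > 15; antecedent false, conditional vacuously true  holds
3. f = 13 ≠ 11, but b = 7 = 7 (second disjunct)  holds
4. 10 / 5 = 2, so 5 divides 10  holds
5. e − h = 20 − 15 = 5, not 4  fails
6. h = 15 is outside [7, 13]  fails
7. f × h = 13 × 15 = 195  holds
8. 15 / 5 = 3, so 5 divides 15  holds
9. b = 7, e = 20; 7 ≤ 20  holds
10. gcd(20, 11) = 1  holds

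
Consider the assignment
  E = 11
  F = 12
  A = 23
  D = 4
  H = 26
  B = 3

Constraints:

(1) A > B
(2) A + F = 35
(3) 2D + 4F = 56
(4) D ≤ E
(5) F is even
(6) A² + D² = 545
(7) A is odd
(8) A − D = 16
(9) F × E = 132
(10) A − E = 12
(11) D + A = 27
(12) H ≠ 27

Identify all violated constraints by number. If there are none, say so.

No — constraint 8 is not satisfied.

(1) A = 23, B = 3; 23 > 3  ✓
(2) A + F = 23 + 12 = 35  ✓
(3) 2D + 4F = 2(4) + 4(12) = 56  ✓
(4) D = 4, E = 11; 4 ≤ 11  ✓
(5) F = 12 is even  ✓
(6) A² + D² = 23² + 4² = 529 + 16 = 545  ✓
(7) A = 23 is odd  ✓
(8) A − D = 23 − 4 = 19, not 16  ✗
(9) F × E = 12 × 11 = 132  ✓
(10) A − E = 23 − 11 = 12  ✓
(11) D + A = 4 + 23 = 27  ✓
(12) H = 26, and 26 ≠ 27  ✓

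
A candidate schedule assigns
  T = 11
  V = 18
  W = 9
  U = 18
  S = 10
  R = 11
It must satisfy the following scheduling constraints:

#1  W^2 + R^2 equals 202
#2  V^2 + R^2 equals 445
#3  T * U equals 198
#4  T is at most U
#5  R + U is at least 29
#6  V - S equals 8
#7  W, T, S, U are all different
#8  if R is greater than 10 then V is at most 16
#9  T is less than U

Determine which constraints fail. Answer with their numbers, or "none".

#1 W^2 + R^2 = 9^2 + 11^2 = 81 + 121 = 202  yes
#2 V^2 + R^2 = 18^2 + 11^2 = 324 + 121 = 445  yes
#3 T * U = 11 * 18 = 198  yes
#4 T = 11, U = 18; 11 ≤ 18  yes
#5 R + U = 11 + 18 = 29; 29 ≥ 29  yes
#6 V - S = 18 - 10 = 8  yes
#7 values 9, 11, 10, 18 are pairwise distinct  yes
#8 R = 11 > 10, so we need V ≤ 16; but V = 18 > 16  no
#9 T = 11, U = 18; 11 < 18  yes

Constraint 8 does not hold.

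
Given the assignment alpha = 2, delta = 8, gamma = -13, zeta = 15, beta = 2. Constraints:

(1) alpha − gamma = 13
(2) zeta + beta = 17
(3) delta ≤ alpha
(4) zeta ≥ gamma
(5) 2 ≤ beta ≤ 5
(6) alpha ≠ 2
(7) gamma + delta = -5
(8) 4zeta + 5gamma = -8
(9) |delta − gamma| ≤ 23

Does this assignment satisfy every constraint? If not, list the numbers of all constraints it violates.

(1) alpha − gamma = 2 − (-13) = 15, not 13  fails
(2) zeta + beta = 15 + 2 = 17  holds
(3) delta = 8, alpha = 2; 8 > 2 (want ≤)  fails
(4) zeta = 15, gamma = -13; 15 ≥ -13  holds
(5) beta = 2 lies in [2, 5]  holds
(6) alpha = 2, but 2 is required to differ  fails
(7) gamma + delta = -13 + 8 = -5  holds
(8) 4zeta + 5gamma = 4(15) + 5(-13) = -5, not -8  fails
(9) |8 − (-13)| = 21; 21 ≤ 23  holds

Constraints 1, 3, 6, and 8 do not hold.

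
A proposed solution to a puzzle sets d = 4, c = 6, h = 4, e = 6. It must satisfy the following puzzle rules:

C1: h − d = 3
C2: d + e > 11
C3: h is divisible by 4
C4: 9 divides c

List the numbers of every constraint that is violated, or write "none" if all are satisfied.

Constraints 1, 2, and 4 are violated.

C1: h − d = 4 − 4 = 0, not 3 — violated.
C2: d + e = 4 + 6 = 10; 10 ≤ 11, bound 11 not met — violated.
C3: 4 / 4 = 1, so 4 divides 4 — OK.
C4: 6 = 9×0 + 6, so 9 does not divide 6 — violated.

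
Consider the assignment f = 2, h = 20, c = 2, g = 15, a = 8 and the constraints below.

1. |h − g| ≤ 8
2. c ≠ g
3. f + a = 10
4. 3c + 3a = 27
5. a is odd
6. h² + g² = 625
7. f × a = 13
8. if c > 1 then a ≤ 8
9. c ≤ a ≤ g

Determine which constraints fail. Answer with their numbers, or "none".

1. |20 − 15| = 5; 5 ≤ 8  ✔
2. c = 2, g = 15; distinct  ✔
3. f + a = 2 + 8 = 10  ✔
4. 3c + 3a = 3(2) + 3(8) = 30, not 27  ✘
5. a = 8 is even  ✘
6. h² + g² = 20² + 15² = 400 + 225 = 625  ✔
7. f × a = 2 × 8 = 16, not 13  ✘
8. c = 2 > 1, so we need a ≤ 8; a = 8 ≤ 8  ✔
9. values 2 ≤ 8 ≤ 15  ✔

Constraints 4, 5, and 7 do not hold.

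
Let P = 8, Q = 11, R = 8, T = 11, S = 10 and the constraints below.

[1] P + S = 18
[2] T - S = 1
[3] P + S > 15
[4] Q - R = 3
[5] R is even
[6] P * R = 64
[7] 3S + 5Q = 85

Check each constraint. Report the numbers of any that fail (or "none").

[1] P + S = 8 + 10 = 18  holds
[2] T - S = 11 - 10 = 1  holds
[3] P + S = 8 + 10 = 18; 18 > 15  holds
[4] Q - R = 11 - 8 = 3  holds
[5] R = 8 is even  holds
[6] P * R = 8 * 8 = 64  holds
[7] 3S + 5Q = 3(10) + 5(11) = 85  holds

The assignment satisfies every constraint.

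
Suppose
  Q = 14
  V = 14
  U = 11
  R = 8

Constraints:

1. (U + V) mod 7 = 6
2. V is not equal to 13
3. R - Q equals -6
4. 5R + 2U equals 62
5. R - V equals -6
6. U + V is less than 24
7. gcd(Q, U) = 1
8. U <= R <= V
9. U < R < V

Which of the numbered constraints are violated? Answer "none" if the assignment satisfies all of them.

Constraints 1, 6, 8, 9 are violated.

1. U + V = 25; 25 mod 7 = 4, not 6  false
2. V = 14, and 14 ≠ 13  true
3. R - Q = 8 - 14 = -6  true
4. 5R + 2U = 5(8) + 2(11) = 62  true
5. R - V = 8 - 14 = -6  true
6. U + V = 11 + 14 = 25; 25 ≥ 24, bound 24 not met  false
7. gcd(14, 11) = 1  true
8. values 11, 8, 14; U = 11 is not <= R = 8  false
9. values 11, 8, 14; U = 11 is not < R = 8  false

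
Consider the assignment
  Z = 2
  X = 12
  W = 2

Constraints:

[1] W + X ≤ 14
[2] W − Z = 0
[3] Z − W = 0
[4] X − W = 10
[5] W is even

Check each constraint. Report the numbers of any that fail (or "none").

None — every constraint holds.

[1] W + X = 2 + 12 = 14; 14 ≤ 14  ✓
[2] W − Z = 2 − 2 = 0  ✓
[3] Z − W = 2 − 2 = 0  ✓
[4] X − W = 12 − 2 = 10  ✓
[5] W = 2 is even  ✓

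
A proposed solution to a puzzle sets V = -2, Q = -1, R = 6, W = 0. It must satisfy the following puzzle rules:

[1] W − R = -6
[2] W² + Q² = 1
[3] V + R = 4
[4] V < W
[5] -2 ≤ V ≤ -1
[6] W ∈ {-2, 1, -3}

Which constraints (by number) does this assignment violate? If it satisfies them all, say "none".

Constraint 6 is violated.

[1] W − R = 0 − 6 = -6 — holds.
[2] W² + Q² = 0² + (-1)² = 0 + 1 = 1 — holds.
[3] V + R = -2 + 6 = 4 — holds.
[4] V = -2, W = 0; -2 < 0 — holds.
[5] V = -2 lies in [-2, -1] — holds.
[6] W = 0 is not in {-2, 1, -3} — does not hold.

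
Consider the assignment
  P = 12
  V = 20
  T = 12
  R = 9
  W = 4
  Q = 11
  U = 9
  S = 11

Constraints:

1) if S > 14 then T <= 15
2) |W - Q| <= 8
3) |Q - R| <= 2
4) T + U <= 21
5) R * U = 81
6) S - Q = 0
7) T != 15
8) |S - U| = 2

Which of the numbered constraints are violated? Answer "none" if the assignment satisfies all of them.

Yes — all constraints hold.

1) S = 11, not > 14; antecedent false, conditional vacuously true — satisfied.
2) |4 - 11| = 7; 7 ≤ 8 — satisfied.
3) |11 - 9| = 2; 2 ≤ 2 — satisfied.
4) T + U = 12 + 9 = 21; 21 ≤ 21 — satisfied.
5) R * U = 9 * 9 = 81 — satisfied.
6) S - Q = 11 - 11 = 0 — satisfied.
7) T = 12, and 12 ≠ 15 — satisfied.
8) |11 - 9| = 2 — satisfied.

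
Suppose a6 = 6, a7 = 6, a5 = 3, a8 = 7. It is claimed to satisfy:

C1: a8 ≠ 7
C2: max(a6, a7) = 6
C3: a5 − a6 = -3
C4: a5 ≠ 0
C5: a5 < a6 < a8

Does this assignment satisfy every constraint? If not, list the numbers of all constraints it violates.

No — constraint 1 is not satisfied.

C1: a8 = 7, but 7 is required to differ  FAIL
C2: max(6, 6) = 6  OK
C3: a5 − a6 = 3 − 6 = -3  OK
C4: a5 = 3, and 3 ≠ 0  OK
C5: values 3 < 6 < 7  OK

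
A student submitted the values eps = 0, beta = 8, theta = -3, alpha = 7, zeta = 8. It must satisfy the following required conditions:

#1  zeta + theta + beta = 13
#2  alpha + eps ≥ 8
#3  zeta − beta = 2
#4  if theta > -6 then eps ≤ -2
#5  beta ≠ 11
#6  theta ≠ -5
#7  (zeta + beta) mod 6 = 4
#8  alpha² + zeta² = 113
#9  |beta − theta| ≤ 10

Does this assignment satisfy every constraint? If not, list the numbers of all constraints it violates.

#1 zeta + theta + beta = 8 + (-3) + 8 = 13  holds
#2 alpha + eps = 7 + 0 = 7; 7 < 8, bound 8 not met  fails
#3 zeta − beta = 8 − 8 = 0, not 2  fails
#4 theta = -3 > -6, so we need eps ≤ -2; but eps = 0 > -2  fails
#5 beta = 8, and 8 ≠ 11  holds
#6 theta = -3, and -3 ≠ -5  holds
#7 zeta + beta = 16; 16 mod 6 = 4  holds
#8 alpha² + zeta² = 7² + 8² = 49 + 64 = 113  holds
#9 |8 − (-3)| = 11; 11 > 10, exceeds bound 10  fails

Constraints 2, 3, 4, 9 do not hold.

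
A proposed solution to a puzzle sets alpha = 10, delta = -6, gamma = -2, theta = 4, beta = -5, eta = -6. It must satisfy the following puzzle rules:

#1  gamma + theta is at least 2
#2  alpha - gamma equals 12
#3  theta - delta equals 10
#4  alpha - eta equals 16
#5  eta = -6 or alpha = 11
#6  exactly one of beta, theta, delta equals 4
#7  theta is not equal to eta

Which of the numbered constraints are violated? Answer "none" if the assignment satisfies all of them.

#1 gamma + theta = -2 + 4 = 2; 2 ≥ 2 — OK.
#2 alpha - gamma = 10 - (-2) = 12 — OK.
#3 theta - delta = 4 - (-6) = 10 — OK.
#4 alpha - eta = 10 - (-6) = 16 — OK.
#5 eta = -6 = -6 (first disjunct) — OK.
#6 beta=-5, theta=4, delta=-6; 1 of them equals 4 — OK.
#7 theta = 4, eta = -6; distinct — OK.

Yes — all constraints hold.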